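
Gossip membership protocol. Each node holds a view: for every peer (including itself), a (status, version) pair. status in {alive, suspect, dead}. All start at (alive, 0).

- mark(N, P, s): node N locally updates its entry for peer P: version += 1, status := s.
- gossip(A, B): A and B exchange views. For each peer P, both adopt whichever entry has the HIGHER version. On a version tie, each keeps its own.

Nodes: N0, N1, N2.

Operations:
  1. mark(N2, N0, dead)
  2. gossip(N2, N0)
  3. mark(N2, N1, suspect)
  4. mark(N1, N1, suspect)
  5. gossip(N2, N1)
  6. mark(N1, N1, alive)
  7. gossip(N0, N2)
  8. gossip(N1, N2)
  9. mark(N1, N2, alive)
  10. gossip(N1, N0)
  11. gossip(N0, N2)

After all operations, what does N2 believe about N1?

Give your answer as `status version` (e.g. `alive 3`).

Answer: alive 2

Derivation:
Op 1: N2 marks N0=dead -> (dead,v1)
Op 2: gossip N2<->N0 -> N2.N0=(dead,v1) N2.N1=(alive,v0) N2.N2=(alive,v0) | N0.N0=(dead,v1) N0.N1=(alive,v0) N0.N2=(alive,v0)
Op 3: N2 marks N1=suspect -> (suspect,v1)
Op 4: N1 marks N1=suspect -> (suspect,v1)
Op 5: gossip N2<->N1 -> N2.N0=(dead,v1) N2.N1=(suspect,v1) N2.N2=(alive,v0) | N1.N0=(dead,v1) N1.N1=(suspect,v1) N1.N2=(alive,v0)
Op 6: N1 marks N1=alive -> (alive,v2)
Op 7: gossip N0<->N2 -> N0.N0=(dead,v1) N0.N1=(suspect,v1) N0.N2=(alive,v0) | N2.N0=(dead,v1) N2.N1=(suspect,v1) N2.N2=(alive,v0)
Op 8: gossip N1<->N2 -> N1.N0=(dead,v1) N1.N1=(alive,v2) N1.N2=(alive,v0) | N2.N0=(dead,v1) N2.N1=(alive,v2) N2.N2=(alive,v0)
Op 9: N1 marks N2=alive -> (alive,v1)
Op 10: gossip N1<->N0 -> N1.N0=(dead,v1) N1.N1=(alive,v2) N1.N2=(alive,v1) | N0.N0=(dead,v1) N0.N1=(alive,v2) N0.N2=(alive,v1)
Op 11: gossip N0<->N2 -> N0.N0=(dead,v1) N0.N1=(alive,v2) N0.N2=(alive,v1) | N2.N0=(dead,v1) N2.N1=(alive,v2) N2.N2=(alive,v1)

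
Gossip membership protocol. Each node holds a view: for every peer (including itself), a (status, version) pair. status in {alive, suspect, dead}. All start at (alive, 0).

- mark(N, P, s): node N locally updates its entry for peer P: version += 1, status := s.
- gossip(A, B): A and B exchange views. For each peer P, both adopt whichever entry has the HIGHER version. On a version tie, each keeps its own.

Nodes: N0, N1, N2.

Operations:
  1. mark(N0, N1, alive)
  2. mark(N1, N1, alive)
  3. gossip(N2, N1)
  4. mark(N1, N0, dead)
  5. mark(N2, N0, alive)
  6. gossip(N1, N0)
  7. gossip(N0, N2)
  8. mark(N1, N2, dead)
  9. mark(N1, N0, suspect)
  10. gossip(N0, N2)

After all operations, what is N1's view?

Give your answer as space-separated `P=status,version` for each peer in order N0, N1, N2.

Op 1: N0 marks N1=alive -> (alive,v1)
Op 2: N1 marks N1=alive -> (alive,v1)
Op 3: gossip N2<->N1 -> N2.N0=(alive,v0) N2.N1=(alive,v1) N2.N2=(alive,v0) | N1.N0=(alive,v0) N1.N1=(alive,v1) N1.N2=(alive,v0)
Op 4: N1 marks N0=dead -> (dead,v1)
Op 5: N2 marks N0=alive -> (alive,v1)
Op 6: gossip N1<->N0 -> N1.N0=(dead,v1) N1.N1=(alive,v1) N1.N2=(alive,v0) | N0.N0=(dead,v1) N0.N1=(alive,v1) N0.N2=(alive,v0)
Op 7: gossip N0<->N2 -> N0.N0=(dead,v1) N0.N1=(alive,v1) N0.N2=(alive,v0) | N2.N0=(alive,v1) N2.N1=(alive,v1) N2.N2=(alive,v0)
Op 8: N1 marks N2=dead -> (dead,v1)
Op 9: N1 marks N0=suspect -> (suspect,v2)
Op 10: gossip N0<->N2 -> N0.N0=(dead,v1) N0.N1=(alive,v1) N0.N2=(alive,v0) | N2.N0=(alive,v1) N2.N1=(alive,v1) N2.N2=(alive,v0)

Answer: N0=suspect,2 N1=alive,1 N2=dead,1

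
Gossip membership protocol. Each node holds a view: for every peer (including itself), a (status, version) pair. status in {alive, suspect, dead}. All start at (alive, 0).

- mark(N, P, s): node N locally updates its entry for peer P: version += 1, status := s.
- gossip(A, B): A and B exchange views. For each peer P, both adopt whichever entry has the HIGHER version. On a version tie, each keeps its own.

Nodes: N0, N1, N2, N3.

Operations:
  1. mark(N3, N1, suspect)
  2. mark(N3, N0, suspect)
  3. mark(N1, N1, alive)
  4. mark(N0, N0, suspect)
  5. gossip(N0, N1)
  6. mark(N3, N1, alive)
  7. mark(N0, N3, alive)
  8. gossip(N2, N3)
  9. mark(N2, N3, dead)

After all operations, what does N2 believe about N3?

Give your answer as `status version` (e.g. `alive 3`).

Op 1: N3 marks N1=suspect -> (suspect,v1)
Op 2: N3 marks N0=suspect -> (suspect,v1)
Op 3: N1 marks N1=alive -> (alive,v1)
Op 4: N0 marks N0=suspect -> (suspect,v1)
Op 5: gossip N0<->N1 -> N0.N0=(suspect,v1) N0.N1=(alive,v1) N0.N2=(alive,v0) N0.N3=(alive,v0) | N1.N0=(suspect,v1) N1.N1=(alive,v1) N1.N2=(alive,v0) N1.N3=(alive,v0)
Op 6: N3 marks N1=alive -> (alive,v2)
Op 7: N0 marks N3=alive -> (alive,v1)
Op 8: gossip N2<->N3 -> N2.N0=(suspect,v1) N2.N1=(alive,v2) N2.N2=(alive,v0) N2.N3=(alive,v0) | N3.N0=(suspect,v1) N3.N1=(alive,v2) N3.N2=(alive,v0) N3.N3=(alive,v0)
Op 9: N2 marks N3=dead -> (dead,v1)

Answer: dead 1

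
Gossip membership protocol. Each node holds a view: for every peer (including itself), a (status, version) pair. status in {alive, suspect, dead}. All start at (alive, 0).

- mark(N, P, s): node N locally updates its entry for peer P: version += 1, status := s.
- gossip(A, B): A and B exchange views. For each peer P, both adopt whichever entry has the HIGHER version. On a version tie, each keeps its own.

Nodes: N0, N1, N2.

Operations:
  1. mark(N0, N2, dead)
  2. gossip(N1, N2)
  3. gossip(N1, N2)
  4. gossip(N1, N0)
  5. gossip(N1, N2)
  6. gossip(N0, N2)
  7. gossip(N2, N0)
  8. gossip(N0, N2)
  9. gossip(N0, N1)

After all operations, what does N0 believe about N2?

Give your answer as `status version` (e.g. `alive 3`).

Op 1: N0 marks N2=dead -> (dead,v1)
Op 2: gossip N1<->N2 -> N1.N0=(alive,v0) N1.N1=(alive,v0) N1.N2=(alive,v0) | N2.N0=(alive,v0) N2.N1=(alive,v0) N2.N2=(alive,v0)
Op 3: gossip N1<->N2 -> N1.N0=(alive,v0) N1.N1=(alive,v0) N1.N2=(alive,v0) | N2.N0=(alive,v0) N2.N1=(alive,v0) N2.N2=(alive,v0)
Op 4: gossip N1<->N0 -> N1.N0=(alive,v0) N1.N1=(alive,v0) N1.N2=(dead,v1) | N0.N0=(alive,v0) N0.N1=(alive,v0) N0.N2=(dead,v1)
Op 5: gossip N1<->N2 -> N1.N0=(alive,v0) N1.N1=(alive,v0) N1.N2=(dead,v1) | N2.N0=(alive,v0) N2.N1=(alive,v0) N2.N2=(dead,v1)
Op 6: gossip N0<->N2 -> N0.N0=(alive,v0) N0.N1=(alive,v0) N0.N2=(dead,v1) | N2.N0=(alive,v0) N2.N1=(alive,v0) N2.N2=(dead,v1)
Op 7: gossip N2<->N0 -> N2.N0=(alive,v0) N2.N1=(alive,v0) N2.N2=(dead,v1) | N0.N0=(alive,v0) N0.N1=(alive,v0) N0.N2=(dead,v1)
Op 8: gossip N0<->N2 -> N0.N0=(alive,v0) N0.N1=(alive,v0) N0.N2=(dead,v1) | N2.N0=(alive,v0) N2.N1=(alive,v0) N2.N2=(dead,v1)
Op 9: gossip N0<->N1 -> N0.N0=(alive,v0) N0.N1=(alive,v0) N0.N2=(dead,v1) | N1.N0=(alive,v0) N1.N1=(alive,v0) N1.N2=(dead,v1)

Answer: dead 1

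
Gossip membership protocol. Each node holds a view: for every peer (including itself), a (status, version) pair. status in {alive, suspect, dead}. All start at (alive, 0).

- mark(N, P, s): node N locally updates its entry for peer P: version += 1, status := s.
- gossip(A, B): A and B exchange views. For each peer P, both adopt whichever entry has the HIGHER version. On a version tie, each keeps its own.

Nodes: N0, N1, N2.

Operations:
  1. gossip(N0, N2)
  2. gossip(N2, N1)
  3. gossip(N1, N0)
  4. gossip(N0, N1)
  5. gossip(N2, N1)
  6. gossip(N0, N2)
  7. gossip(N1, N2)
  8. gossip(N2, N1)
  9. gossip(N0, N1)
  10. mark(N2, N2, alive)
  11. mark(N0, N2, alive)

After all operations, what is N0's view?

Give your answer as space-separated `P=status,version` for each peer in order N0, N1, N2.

Op 1: gossip N0<->N2 -> N0.N0=(alive,v0) N0.N1=(alive,v0) N0.N2=(alive,v0) | N2.N0=(alive,v0) N2.N1=(alive,v0) N2.N2=(alive,v0)
Op 2: gossip N2<->N1 -> N2.N0=(alive,v0) N2.N1=(alive,v0) N2.N2=(alive,v0) | N1.N0=(alive,v0) N1.N1=(alive,v0) N1.N2=(alive,v0)
Op 3: gossip N1<->N0 -> N1.N0=(alive,v0) N1.N1=(alive,v0) N1.N2=(alive,v0) | N0.N0=(alive,v0) N0.N1=(alive,v0) N0.N2=(alive,v0)
Op 4: gossip N0<->N1 -> N0.N0=(alive,v0) N0.N1=(alive,v0) N0.N2=(alive,v0) | N1.N0=(alive,v0) N1.N1=(alive,v0) N1.N2=(alive,v0)
Op 5: gossip N2<->N1 -> N2.N0=(alive,v0) N2.N1=(alive,v0) N2.N2=(alive,v0) | N1.N0=(alive,v0) N1.N1=(alive,v0) N1.N2=(alive,v0)
Op 6: gossip N0<->N2 -> N0.N0=(alive,v0) N0.N1=(alive,v0) N0.N2=(alive,v0) | N2.N0=(alive,v0) N2.N1=(alive,v0) N2.N2=(alive,v0)
Op 7: gossip N1<->N2 -> N1.N0=(alive,v0) N1.N1=(alive,v0) N1.N2=(alive,v0) | N2.N0=(alive,v0) N2.N1=(alive,v0) N2.N2=(alive,v0)
Op 8: gossip N2<->N1 -> N2.N0=(alive,v0) N2.N1=(alive,v0) N2.N2=(alive,v0) | N1.N0=(alive,v0) N1.N1=(alive,v0) N1.N2=(alive,v0)
Op 9: gossip N0<->N1 -> N0.N0=(alive,v0) N0.N1=(alive,v0) N0.N2=(alive,v0) | N1.N0=(alive,v0) N1.N1=(alive,v0) N1.N2=(alive,v0)
Op 10: N2 marks N2=alive -> (alive,v1)
Op 11: N0 marks N2=alive -> (alive,v1)

Answer: N0=alive,0 N1=alive,0 N2=alive,1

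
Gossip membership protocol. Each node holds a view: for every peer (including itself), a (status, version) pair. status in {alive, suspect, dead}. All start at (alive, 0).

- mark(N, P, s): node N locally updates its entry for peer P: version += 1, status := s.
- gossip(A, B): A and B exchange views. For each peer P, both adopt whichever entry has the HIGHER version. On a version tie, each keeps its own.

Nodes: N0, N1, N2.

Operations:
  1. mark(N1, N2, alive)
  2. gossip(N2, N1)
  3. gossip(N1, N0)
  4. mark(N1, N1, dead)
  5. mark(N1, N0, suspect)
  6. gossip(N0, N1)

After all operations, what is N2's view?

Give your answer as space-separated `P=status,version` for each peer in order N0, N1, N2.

Answer: N0=alive,0 N1=alive,0 N2=alive,1

Derivation:
Op 1: N1 marks N2=alive -> (alive,v1)
Op 2: gossip N2<->N1 -> N2.N0=(alive,v0) N2.N1=(alive,v0) N2.N2=(alive,v1) | N1.N0=(alive,v0) N1.N1=(alive,v0) N1.N2=(alive,v1)
Op 3: gossip N1<->N0 -> N1.N0=(alive,v0) N1.N1=(alive,v0) N1.N2=(alive,v1) | N0.N0=(alive,v0) N0.N1=(alive,v0) N0.N2=(alive,v1)
Op 4: N1 marks N1=dead -> (dead,v1)
Op 5: N1 marks N0=suspect -> (suspect,v1)
Op 6: gossip N0<->N1 -> N0.N0=(suspect,v1) N0.N1=(dead,v1) N0.N2=(alive,v1) | N1.N0=(suspect,v1) N1.N1=(dead,v1) N1.N2=(alive,v1)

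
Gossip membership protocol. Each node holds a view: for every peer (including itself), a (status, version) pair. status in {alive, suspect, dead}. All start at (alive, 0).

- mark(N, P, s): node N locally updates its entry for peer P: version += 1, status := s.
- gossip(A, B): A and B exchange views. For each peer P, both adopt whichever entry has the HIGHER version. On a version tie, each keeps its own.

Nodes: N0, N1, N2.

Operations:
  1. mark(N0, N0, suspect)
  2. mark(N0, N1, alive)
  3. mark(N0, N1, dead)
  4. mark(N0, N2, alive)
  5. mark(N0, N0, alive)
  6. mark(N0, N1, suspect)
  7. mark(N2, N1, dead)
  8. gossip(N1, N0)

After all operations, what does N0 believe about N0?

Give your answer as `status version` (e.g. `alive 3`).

Answer: alive 2

Derivation:
Op 1: N0 marks N0=suspect -> (suspect,v1)
Op 2: N0 marks N1=alive -> (alive,v1)
Op 3: N0 marks N1=dead -> (dead,v2)
Op 4: N0 marks N2=alive -> (alive,v1)
Op 5: N0 marks N0=alive -> (alive,v2)
Op 6: N0 marks N1=suspect -> (suspect,v3)
Op 7: N2 marks N1=dead -> (dead,v1)
Op 8: gossip N1<->N0 -> N1.N0=(alive,v2) N1.N1=(suspect,v3) N1.N2=(alive,v1) | N0.N0=(alive,v2) N0.N1=(suspect,v3) N0.N2=(alive,v1)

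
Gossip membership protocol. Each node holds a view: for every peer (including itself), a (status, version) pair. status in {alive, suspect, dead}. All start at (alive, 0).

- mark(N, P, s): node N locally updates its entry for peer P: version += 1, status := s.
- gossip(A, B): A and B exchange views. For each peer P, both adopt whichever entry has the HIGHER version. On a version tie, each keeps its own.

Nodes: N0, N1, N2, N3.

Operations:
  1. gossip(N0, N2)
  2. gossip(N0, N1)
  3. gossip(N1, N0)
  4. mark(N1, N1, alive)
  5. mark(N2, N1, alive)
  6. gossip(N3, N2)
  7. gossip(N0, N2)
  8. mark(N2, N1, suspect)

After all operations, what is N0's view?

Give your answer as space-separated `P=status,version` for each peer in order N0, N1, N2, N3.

Answer: N0=alive,0 N1=alive,1 N2=alive,0 N3=alive,0

Derivation:
Op 1: gossip N0<->N2 -> N0.N0=(alive,v0) N0.N1=(alive,v0) N0.N2=(alive,v0) N0.N3=(alive,v0) | N2.N0=(alive,v0) N2.N1=(alive,v0) N2.N2=(alive,v0) N2.N3=(alive,v0)
Op 2: gossip N0<->N1 -> N0.N0=(alive,v0) N0.N1=(alive,v0) N0.N2=(alive,v0) N0.N3=(alive,v0) | N1.N0=(alive,v0) N1.N1=(alive,v0) N1.N2=(alive,v0) N1.N3=(alive,v0)
Op 3: gossip N1<->N0 -> N1.N0=(alive,v0) N1.N1=(alive,v0) N1.N2=(alive,v0) N1.N3=(alive,v0) | N0.N0=(alive,v0) N0.N1=(alive,v0) N0.N2=(alive,v0) N0.N3=(alive,v0)
Op 4: N1 marks N1=alive -> (alive,v1)
Op 5: N2 marks N1=alive -> (alive,v1)
Op 6: gossip N3<->N2 -> N3.N0=(alive,v0) N3.N1=(alive,v1) N3.N2=(alive,v0) N3.N3=(alive,v0) | N2.N0=(alive,v0) N2.N1=(alive,v1) N2.N2=(alive,v0) N2.N3=(alive,v0)
Op 7: gossip N0<->N2 -> N0.N0=(alive,v0) N0.N1=(alive,v1) N0.N2=(alive,v0) N0.N3=(alive,v0) | N2.N0=(alive,v0) N2.N1=(alive,v1) N2.N2=(alive,v0) N2.N3=(alive,v0)
Op 8: N2 marks N1=suspect -> (suspect,v2)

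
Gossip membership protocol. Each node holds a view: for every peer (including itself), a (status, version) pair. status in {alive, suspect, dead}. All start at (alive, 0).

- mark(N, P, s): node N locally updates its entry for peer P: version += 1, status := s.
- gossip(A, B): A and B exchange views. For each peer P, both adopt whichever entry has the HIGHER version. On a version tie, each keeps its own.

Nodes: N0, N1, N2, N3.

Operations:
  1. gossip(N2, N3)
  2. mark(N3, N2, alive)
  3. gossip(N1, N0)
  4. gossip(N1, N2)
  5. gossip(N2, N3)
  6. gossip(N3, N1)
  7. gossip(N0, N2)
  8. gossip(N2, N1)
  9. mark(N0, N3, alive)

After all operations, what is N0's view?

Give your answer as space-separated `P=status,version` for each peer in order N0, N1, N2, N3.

Op 1: gossip N2<->N3 -> N2.N0=(alive,v0) N2.N1=(alive,v0) N2.N2=(alive,v0) N2.N3=(alive,v0) | N3.N0=(alive,v0) N3.N1=(alive,v0) N3.N2=(alive,v0) N3.N3=(alive,v0)
Op 2: N3 marks N2=alive -> (alive,v1)
Op 3: gossip N1<->N0 -> N1.N0=(alive,v0) N1.N1=(alive,v0) N1.N2=(alive,v0) N1.N3=(alive,v0) | N0.N0=(alive,v0) N0.N1=(alive,v0) N0.N2=(alive,v0) N0.N3=(alive,v0)
Op 4: gossip N1<->N2 -> N1.N0=(alive,v0) N1.N1=(alive,v0) N1.N2=(alive,v0) N1.N3=(alive,v0) | N2.N0=(alive,v0) N2.N1=(alive,v0) N2.N2=(alive,v0) N2.N3=(alive,v0)
Op 5: gossip N2<->N3 -> N2.N0=(alive,v0) N2.N1=(alive,v0) N2.N2=(alive,v1) N2.N3=(alive,v0) | N3.N0=(alive,v0) N3.N1=(alive,v0) N3.N2=(alive,v1) N3.N3=(alive,v0)
Op 6: gossip N3<->N1 -> N3.N0=(alive,v0) N3.N1=(alive,v0) N3.N2=(alive,v1) N3.N3=(alive,v0) | N1.N0=(alive,v0) N1.N1=(alive,v0) N1.N2=(alive,v1) N1.N3=(alive,v0)
Op 7: gossip N0<->N2 -> N0.N0=(alive,v0) N0.N1=(alive,v0) N0.N2=(alive,v1) N0.N3=(alive,v0) | N2.N0=(alive,v0) N2.N1=(alive,v0) N2.N2=(alive,v1) N2.N3=(alive,v0)
Op 8: gossip N2<->N1 -> N2.N0=(alive,v0) N2.N1=(alive,v0) N2.N2=(alive,v1) N2.N3=(alive,v0) | N1.N0=(alive,v0) N1.N1=(alive,v0) N1.N2=(alive,v1) N1.N3=(alive,v0)
Op 9: N0 marks N3=alive -> (alive,v1)

Answer: N0=alive,0 N1=alive,0 N2=alive,1 N3=alive,1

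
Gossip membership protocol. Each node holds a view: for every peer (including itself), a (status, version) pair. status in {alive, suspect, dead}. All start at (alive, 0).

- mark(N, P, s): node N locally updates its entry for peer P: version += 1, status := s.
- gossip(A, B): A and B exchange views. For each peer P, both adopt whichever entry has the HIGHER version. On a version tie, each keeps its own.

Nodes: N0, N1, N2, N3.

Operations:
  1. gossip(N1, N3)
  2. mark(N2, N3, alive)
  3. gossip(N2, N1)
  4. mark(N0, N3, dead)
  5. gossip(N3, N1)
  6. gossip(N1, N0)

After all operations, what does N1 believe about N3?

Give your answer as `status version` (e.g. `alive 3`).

Op 1: gossip N1<->N3 -> N1.N0=(alive,v0) N1.N1=(alive,v0) N1.N2=(alive,v0) N1.N3=(alive,v0) | N3.N0=(alive,v0) N3.N1=(alive,v0) N3.N2=(alive,v0) N3.N3=(alive,v0)
Op 2: N2 marks N3=alive -> (alive,v1)
Op 3: gossip N2<->N1 -> N2.N0=(alive,v0) N2.N1=(alive,v0) N2.N2=(alive,v0) N2.N3=(alive,v1) | N1.N0=(alive,v0) N1.N1=(alive,v0) N1.N2=(alive,v0) N1.N3=(alive,v1)
Op 4: N0 marks N3=dead -> (dead,v1)
Op 5: gossip N3<->N1 -> N3.N0=(alive,v0) N3.N1=(alive,v0) N3.N2=(alive,v0) N3.N3=(alive,v1) | N1.N0=(alive,v0) N1.N1=(alive,v0) N1.N2=(alive,v0) N1.N3=(alive,v1)
Op 6: gossip N1<->N0 -> N1.N0=(alive,v0) N1.N1=(alive,v0) N1.N2=(alive,v0) N1.N3=(alive,v1) | N0.N0=(alive,v0) N0.N1=(alive,v0) N0.N2=(alive,v0) N0.N3=(dead,v1)

Answer: alive 1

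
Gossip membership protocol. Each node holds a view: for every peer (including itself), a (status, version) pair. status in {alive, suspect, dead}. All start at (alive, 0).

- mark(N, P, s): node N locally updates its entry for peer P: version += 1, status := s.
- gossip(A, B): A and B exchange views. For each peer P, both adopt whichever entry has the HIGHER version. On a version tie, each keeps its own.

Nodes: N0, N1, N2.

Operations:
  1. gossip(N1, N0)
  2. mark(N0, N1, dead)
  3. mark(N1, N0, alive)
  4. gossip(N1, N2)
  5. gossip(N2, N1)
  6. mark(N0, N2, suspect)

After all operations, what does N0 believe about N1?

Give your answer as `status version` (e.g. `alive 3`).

Answer: dead 1

Derivation:
Op 1: gossip N1<->N0 -> N1.N0=(alive,v0) N1.N1=(alive,v0) N1.N2=(alive,v0) | N0.N0=(alive,v0) N0.N1=(alive,v0) N0.N2=(alive,v0)
Op 2: N0 marks N1=dead -> (dead,v1)
Op 3: N1 marks N0=alive -> (alive,v1)
Op 4: gossip N1<->N2 -> N1.N0=(alive,v1) N1.N1=(alive,v0) N1.N2=(alive,v0) | N2.N0=(alive,v1) N2.N1=(alive,v0) N2.N2=(alive,v0)
Op 5: gossip N2<->N1 -> N2.N0=(alive,v1) N2.N1=(alive,v0) N2.N2=(alive,v0) | N1.N0=(alive,v1) N1.N1=(alive,v0) N1.N2=(alive,v0)
Op 6: N0 marks N2=suspect -> (suspect,v1)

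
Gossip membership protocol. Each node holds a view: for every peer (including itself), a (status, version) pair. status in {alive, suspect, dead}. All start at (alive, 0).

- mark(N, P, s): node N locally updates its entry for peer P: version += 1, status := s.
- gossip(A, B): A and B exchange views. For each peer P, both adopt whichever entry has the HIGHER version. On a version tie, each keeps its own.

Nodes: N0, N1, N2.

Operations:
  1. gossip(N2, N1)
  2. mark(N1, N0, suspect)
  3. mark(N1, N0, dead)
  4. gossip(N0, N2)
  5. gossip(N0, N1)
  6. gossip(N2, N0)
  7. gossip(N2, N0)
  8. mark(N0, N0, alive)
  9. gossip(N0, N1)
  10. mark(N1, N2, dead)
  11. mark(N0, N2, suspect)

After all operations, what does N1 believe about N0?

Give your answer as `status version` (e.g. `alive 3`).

Op 1: gossip N2<->N1 -> N2.N0=(alive,v0) N2.N1=(alive,v0) N2.N2=(alive,v0) | N1.N0=(alive,v0) N1.N1=(alive,v0) N1.N2=(alive,v0)
Op 2: N1 marks N0=suspect -> (suspect,v1)
Op 3: N1 marks N0=dead -> (dead,v2)
Op 4: gossip N0<->N2 -> N0.N0=(alive,v0) N0.N1=(alive,v0) N0.N2=(alive,v0) | N2.N0=(alive,v0) N2.N1=(alive,v0) N2.N2=(alive,v0)
Op 5: gossip N0<->N1 -> N0.N0=(dead,v2) N0.N1=(alive,v0) N0.N2=(alive,v0) | N1.N0=(dead,v2) N1.N1=(alive,v0) N1.N2=(alive,v0)
Op 6: gossip N2<->N0 -> N2.N0=(dead,v2) N2.N1=(alive,v0) N2.N2=(alive,v0) | N0.N0=(dead,v2) N0.N1=(alive,v0) N0.N2=(alive,v0)
Op 7: gossip N2<->N0 -> N2.N0=(dead,v2) N2.N1=(alive,v0) N2.N2=(alive,v0) | N0.N0=(dead,v2) N0.N1=(alive,v0) N0.N2=(alive,v0)
Op 8: N0 marks N0=alive -> (alive,v3)
Op 9: gossip N0<->N1 -> N0.N0=(alive,v3) N0.N1=(alive,v0) N0.N2=(alive,v0) | N1.N0=(alive,v3) N1.N1=(alive,v0) N1.N2=(alive,v0)
Op 10: N1 marks N2=dead -> (dead,v1)
Op 11: N0 marks N2=suspect -> (suspect,v1)

Answer: alive 3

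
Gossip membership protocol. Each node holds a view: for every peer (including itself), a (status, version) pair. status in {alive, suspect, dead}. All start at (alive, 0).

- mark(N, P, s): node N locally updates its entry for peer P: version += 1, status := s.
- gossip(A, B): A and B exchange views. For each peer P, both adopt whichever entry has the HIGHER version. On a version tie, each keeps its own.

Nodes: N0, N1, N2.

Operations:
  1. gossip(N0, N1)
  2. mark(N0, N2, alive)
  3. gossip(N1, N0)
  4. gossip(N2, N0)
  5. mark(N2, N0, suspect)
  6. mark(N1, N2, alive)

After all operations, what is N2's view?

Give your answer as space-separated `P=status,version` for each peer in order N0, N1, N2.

Op 1: gossip N0<->N1 -> N0.N0=(alive,v0) N0.N1=(alive,v0) N0.N2=(alive,v0) | N1.N0=(alive,v0) N1.N1=(alive,v0) N1.N2=(alive,v0)
Op 2: N0 marks N2=alive -> (alive,v1)
Op 3: gossip N1<->N0 -> N1.N0=(alive,v0) N1.N1=(alive,v0) N1.N2=(alive,v1) | N0.N0=(alive,v0) N0.N1=(alive,v0) N0.N2=(alive,v1)
Op 4: gossip N2<->N0 -> N2.N0=(alive,v0) N2.N1=(alive,v0) N2.N2=(alive,v1) | N0.N0=(alive,v0) N0.N1=(alive,v0) N0.N2=(alive,v1)
Op 5: N2 marks N0=suspect -> (suspect,v1)
Op 6: N1 marks N2=alive -> (alive,v2)

Answer: N0=suspect,1 N1=alive,0 N2=alive,1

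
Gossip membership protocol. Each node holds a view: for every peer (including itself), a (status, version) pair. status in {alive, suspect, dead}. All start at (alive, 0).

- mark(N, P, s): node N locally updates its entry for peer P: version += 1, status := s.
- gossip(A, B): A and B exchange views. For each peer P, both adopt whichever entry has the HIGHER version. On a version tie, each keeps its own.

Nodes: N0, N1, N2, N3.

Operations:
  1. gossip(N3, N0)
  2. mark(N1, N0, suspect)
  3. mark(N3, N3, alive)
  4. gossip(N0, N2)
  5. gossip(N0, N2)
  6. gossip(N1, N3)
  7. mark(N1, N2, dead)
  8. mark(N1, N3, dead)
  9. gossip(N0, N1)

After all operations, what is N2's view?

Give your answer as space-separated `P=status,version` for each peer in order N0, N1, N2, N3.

Op 1: gossip N3<->N0 -> N3.N0=(alive,v0) N3.N1=(alive,v0) N3.N2=(alive,v0) N3.N3=(alive,v0) | N0.N0=(alive,v0) N0.N1=(alive,v0) N0.N2=(alive,v0) N0.N3=(alive,v0)
Op 2: N1 marks N0=suspect -> (suspect,v1)
Op 3: N3 marks N3=alive -> (alive,v1)
Op 4: gossip N0<->N2 -> N0.N0=(alive,v0) N0.N1=(alive,v0) N0.N2=(alive,v0) N0.N3=(alive,v0) | N2.N0=(alive,v0) N2.N1=(alive,v0) N2.N2=(alive,v0) N2.N3=(alive,v0)
Op 5: gossip N0<->N2 -> N0.N0=(alive,v0) N0.N1=(alive,v0) N0.N2=(alive,v0) N0.N3=(alive,v0) | N2.N0=(alive,v0) N2.N1=(alive,v0) N2.N2=(alive,v0) N2.N3=(alive,v0)
Op 6: gossip N1<->N3 -> N1.N0=(suspect,v1) N1.N1=(alive,v0) N1.N2=(alive,v0) N1.N3=(alive,v1) | N3.N0=(suspect,v1) N3.N1=(alive,v0) N3.N2=(alive,v0) N3.N3=(alive,v1)
Op 7: N1 marks N2=dead -> (dead,v1)
Op 8: N1 marks N3=dead -> (dead,v2)
Op 9: gossip N0<->N1 -> N0.N0=(suspect,v1) N0.N1=(alive,v0) N0.N2=(dead,v1) N0.N3=(dead,v2) | N1.N0=(suspect,v1) N1.N1=(alive,v0) N1.N2=(dead,v1) N1.N3=(dead,v2)

Answer: N0=alive,0 N1=alive,0 N2=alive,0 N3=alive,0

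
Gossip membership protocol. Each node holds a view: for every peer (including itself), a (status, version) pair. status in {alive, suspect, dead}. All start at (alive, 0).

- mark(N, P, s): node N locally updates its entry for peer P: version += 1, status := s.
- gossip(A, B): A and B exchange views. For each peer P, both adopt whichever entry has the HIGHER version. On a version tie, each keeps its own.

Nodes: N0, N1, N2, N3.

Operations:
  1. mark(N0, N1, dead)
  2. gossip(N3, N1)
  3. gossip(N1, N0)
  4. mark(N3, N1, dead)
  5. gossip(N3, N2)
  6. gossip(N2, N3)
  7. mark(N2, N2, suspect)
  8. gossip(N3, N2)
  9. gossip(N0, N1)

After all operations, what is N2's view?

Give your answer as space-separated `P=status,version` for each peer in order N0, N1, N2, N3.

Answer: N0=alive,0 N1=dead,1 N2=suspect,1 N3=alive,0

Derivation:
Op 1: N0 marks N1=dead -> (dead,v1)
Op 2: gossip N3<->N1 -> N3.N0=(alive,v0) N3.N1=(alive,v0) N3.N2=(alive,v0) N3.N3=(alive,v0) | N1.N0=(alive,v0) N1.N1=(alive,v0) N1.N2=(alive,v0) N1.N3=(alive,v0)
Op 3: gossip N1<->N0 -> N1.N0=(alive,v0) N1.N1=(dead,v1) N1.N2=(alive,v0) N1.N3=(alive,v0) | N0.N0=(alive,v0) N0.N1=(dead,v1) N0.N2=(alive,v0) N0.N3=(alive,v0)
Op 4: N3 marks N1=dead -> (dead,v1)
Op 5: gossip N3<->N2 -> N3.N0=(alive,v0) N3.N1=(dead,v1) N3.N2=(alive,v0) N3.N3=(alive,v0) | N2.N0=(alive,v0) N2.N1=(dead,v1) N2.N2=(alive,v0) N2.N3=(alive,v0)
Op 6: gossip N2<->N3 -> N2.N0=(alive,v0) N2.N1=(dead,v1) N2.N2=(alive,v0) N2.N3=(alive,v0) | N3.N0=(alive,v0) N3.N1=(dead,v1) N3.N2=(alive,v0) N3.N3=(alive,v0)
Op 7: N2 marks N2=suspect -> (suspect,v1)
Op 8: gossip N3<->N2 -> N3.N0=(alive,v0) N3.N1=(dead,v1) N3.N2=(suspect,v1) N3.N3=(alive,v0) | N2.N0=(alive,v0) N2.N1=(dead,v1) N2.N2=(suspect,v1) N2.N3=(alive,v0)
Op 9: gossip N0<->N1 -> N0.N0=(alive,v0) N0.N1=(dead,v1) N0.N2=(alive,v0) N0.N3=(alive,v0) | N1.N0=(alive,v0) N1.N1=(dead,v1) N1.N2=(alive,v0) N1.N3=(alive,v0)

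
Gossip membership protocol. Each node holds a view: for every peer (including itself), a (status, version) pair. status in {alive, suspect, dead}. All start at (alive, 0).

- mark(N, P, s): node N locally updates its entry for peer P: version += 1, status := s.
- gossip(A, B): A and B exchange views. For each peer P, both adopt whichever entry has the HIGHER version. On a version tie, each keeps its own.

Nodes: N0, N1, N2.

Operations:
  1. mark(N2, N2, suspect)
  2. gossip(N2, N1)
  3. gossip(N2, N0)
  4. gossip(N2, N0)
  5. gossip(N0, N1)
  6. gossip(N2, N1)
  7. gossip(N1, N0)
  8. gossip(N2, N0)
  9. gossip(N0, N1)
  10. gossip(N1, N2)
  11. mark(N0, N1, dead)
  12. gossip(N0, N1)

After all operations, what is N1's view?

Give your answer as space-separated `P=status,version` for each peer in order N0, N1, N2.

Answer: N0=alive,0 N1=dead,1 N2=suspect,1

Derivation:
Op 1: N2 marks N2=suspect -> (suspect,v1)
Op 2: gossip N2<->N1 -> N2.N0=(alive,v0) N2.N1=(alive,v0) N2.N2=(suspect,v1) | N1.N0=(alive,v0) N1.N1=(alive,v0) N1.N2=(suspect,v1)
Op 3: gossip N2<->N0 -> N2.N0=(alive,v0) N2.N1=(alive,v0) N2.N2=(suspect,v1) | N0.N0=(alive,v0) N0.N1=(alive,v0) N0.N2=(suspect,v1)
Op 4: gossip N2<->N0 -> N2.N0=(alive,v0) N2.N1=(alive,v0) N2.N2=(suspect,v1) | N0.N0=(alive,v0) N0.N1=(alive,v0) N0.N2=(suspect,v1)
Op 5: gossip N0<->N1 -> N0.N0=(alive,v0) N0.N1=(alive,v0) N0.N2=(suspect,v1) | N1.N0=(alive,v0) N1.N1=(alive,v0) N1.N2=(suspect,v1)
Op 6: gossip N2<->N1 -> N2.N0=(alive,v0) N2.N1=(alive,v0) N2.N2=(suspect,v1) | N1.N0=(alive,v0) N1.N1=(alive,v0) N1.N2=(suspect,v1)
Op 7: gossip N1<->N0 -> N1.N0=(alive,v0) N1.N1=(alive,v0) N1.N2=(suspect,v1) | N0.N0=(alive,v0) N0.N1=(alive,v0) N0.N2=(suspect,v1)
Op 8: gossip N2<->N0 -> N2.N0=(alive,v0) N2.N1=(alive,v0) N2.N2=(suspect,v1) | N0.N0=(alive,v0) N0.N1=(alive,v0) N0.N2=(suspect,v1)
Op 9: gossip N0<->N1 -> N0.N0=(alive,v0) N0.N1=(alive,v0) N0.N2=(suspect,v1) | N1.N0=(alive,v0) N1.N1=(alive,v0) N1.N2=(suspect,v1)
Op 10: gossip N1<->N2 -> N1.N0=(alive,v0) N1.N1=(alive,v0) N1.N2=(suspect,v1) | N2.N0=(alive,v0) N2.N1=(alive,v0) N2.N2=(suspect,v1)
Op 11: N0 marks N1=dead -> (dead,v1)
Op 12: gossip N0<->N1 -> N0.N0=(alive,v0) N0.N1=(dead,v1) N0.N2=(suspect,v1) | N1.N0=(alive,v0) N1.N1=(dead,v1) N1.N2=(suspect,v1)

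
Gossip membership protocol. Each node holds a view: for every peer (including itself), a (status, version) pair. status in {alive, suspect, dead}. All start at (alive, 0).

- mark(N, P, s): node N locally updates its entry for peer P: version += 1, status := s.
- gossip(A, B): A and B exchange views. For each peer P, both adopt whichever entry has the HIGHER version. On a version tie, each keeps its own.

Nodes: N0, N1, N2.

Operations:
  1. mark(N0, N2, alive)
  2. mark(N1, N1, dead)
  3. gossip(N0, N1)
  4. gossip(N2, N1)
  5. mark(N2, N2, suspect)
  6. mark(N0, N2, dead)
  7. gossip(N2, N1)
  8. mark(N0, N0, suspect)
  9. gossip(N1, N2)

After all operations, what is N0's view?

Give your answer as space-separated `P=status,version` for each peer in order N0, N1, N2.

Answer: N0=suspect,1 N1=dead,1 N2=dead,2

Derivation:
Op 1: N0 marks N2=alive -> (alive,v1)
Op 2: N1 marks N1=dead -> (dead,v1)
Op 3: gossip N0<->N1 -> N0.N0=(alive,v0) N0.N1=(dead,v1) N0.N2=(alive,v1) | N1.N0=(alive,v0) N1.N1=(dead,v1) N1.N2=(alive,v1)
Op 4: gossip N2<->N1 -> N2.N0=(alive,v0) N2.N1=(dead,v1) N2.N2=(alive,v1) | N1.N0=(alive,v0) N1.N1=(dead,v1) N1.N2=(alive,v1)
Op 5: N2 marks N2=suspect -> (suspect,v2)
Op 6: N0 marks N2=dead -> (dead,v2)
Op 7: gossip N2<->N1 -> N2.N0=(alive,v0) N2.N1=(dead,v1) N2.N2=(suspect,v2) | N1.N0=(alive,v0) N1.N1=(dead,v1) N1.N2=(suspect,v2)
Op 8: N0 marks N0=suspect -> (suspect,v1)
Op 9: gossip N1<->N2 -> N1.N0=(alive,v0) N1.N1=(dead,v1) N1.N2=(suspect,v2) | N2.N0=(alive,v0) N2.N1=(dead,v1) N2.N2=(suspect,v2)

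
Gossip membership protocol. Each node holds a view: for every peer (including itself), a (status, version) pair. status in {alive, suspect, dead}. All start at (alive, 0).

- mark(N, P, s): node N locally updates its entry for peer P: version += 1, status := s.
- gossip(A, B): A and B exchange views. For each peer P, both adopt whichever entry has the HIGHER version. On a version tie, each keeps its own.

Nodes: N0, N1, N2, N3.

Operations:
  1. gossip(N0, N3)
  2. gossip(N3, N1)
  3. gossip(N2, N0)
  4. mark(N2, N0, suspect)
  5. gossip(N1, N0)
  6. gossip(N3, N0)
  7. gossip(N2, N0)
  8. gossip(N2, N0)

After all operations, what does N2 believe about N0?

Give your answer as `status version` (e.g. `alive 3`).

Answer: suspect 1

Derivation:
Op 1: gossip N0<->N3 -> N0.N0=(alive,v0) N0.N1=(alive,v0) N0.N2=(alive,v0) N0.N3=(alive,v0) | N3.N0=(alive,v0) N3.N1=(alive,v0) N3.N2=(alive,v0) N3.N3=(alive,v0)
Op 2: gossip N3<->N1 -> N3.N0=(alive,v0) N3.N1=(alive,v0) N3.N2=(alive,v0) N3.N3=(alive,v0) | N1.N0=(alive,v0) N1.N1=(alive,v0) N1.N2=(alive,v0) N1.N3=(alive,v0)
Op 3: gossip N2<->N0 -> N2.N0=(alive,v0) N2.N1=(alive,v0) N2.N2=(alive,v0) N2.N3=(alive,v0) | N0.N0=(alive,v0) N0.N1=(alive,v0) N0.N2=(alive,v0) N0.N3=(alive,v0)
Op 4: N2 marks N0=suspect -> (suspect,v1)
Op 5: gossip N1<->N0 -> N1.N0=(alive,v0) N1.N1=(alive,v0) N1.N2=(alive,v0) N1.N3=(alive,v0) | N0.N0=(alive,v0) N0.N1=(alive,v0) N0.N2=(alive,v0) N0.N3=(alive,v0)
Op 6: gossip N3<->N0 -> N3.N0=(alive,v0) N3.N1=(alive,v0) N3.N2=(alive,v0) N3.N3=(alive,v0) | N0.N0=(alive,v0) N0.N1=(alive,v0) N0.N2=(alive,v0) N0.N3=(alive,v0)
Op 7: gossip N2<->N0 -> N2.N0=(suspect,v1) N2.N1=(alive,v0) N2.N2=(alive,v0) N2.N3=(alive,v0) | N0.N0=(suspect,v1) N0.N1=(alive,v0) N0.N2=(alive,v0) N0.N3=(alive,v0)
Op 8: gossip N2<->N0 -> N2.N0=(suspect,v1) N2.N1=(alive,v0) N2.N2=(alive,v0) N2.N3=(alive,v0) | N0.N0=(suspect,v1) N0.N1=(alive,v0) N0.N2=(alive,v0) N0.N3=(alive,v0)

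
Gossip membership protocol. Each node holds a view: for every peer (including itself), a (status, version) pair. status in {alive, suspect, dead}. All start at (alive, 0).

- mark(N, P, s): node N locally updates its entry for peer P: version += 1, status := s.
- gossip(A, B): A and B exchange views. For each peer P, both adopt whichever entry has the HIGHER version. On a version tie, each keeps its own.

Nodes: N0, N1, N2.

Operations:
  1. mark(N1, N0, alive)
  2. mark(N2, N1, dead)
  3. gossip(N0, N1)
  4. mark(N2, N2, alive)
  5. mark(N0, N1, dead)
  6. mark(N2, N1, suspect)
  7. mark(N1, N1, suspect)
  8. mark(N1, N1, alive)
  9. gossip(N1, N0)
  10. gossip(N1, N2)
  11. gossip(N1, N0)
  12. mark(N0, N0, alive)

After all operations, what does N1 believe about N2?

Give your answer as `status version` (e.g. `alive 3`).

Answer: alive 1

Derivation:
Op 1: N1 marks N0=alive -> (alive,v1)
Op 2: N2 marks N1=dead -> (dead,v1)
Op 3: gossip N0<->N1 -> N0.N0=(alive,v1) N0.N1=(alive,v0) N0.N2=(alive,v0) | N1.N0=(alive,v1) N1.N1=(alive,v0) N1.N2=(alive,v0)
Op 4: N2 marks N2=alive -> (alive,v1)
Op 5: N0 marks N1=dead -> (dead,v1)
Op 6: N2 marks N1=suspect -> (suspect,v2)
Op 7: N1 marks N1=suspect -> (suspect,v1)
Op 8: N1 marks N1=alive -> (alive,v2)
Op 9: gossip N1<->N0 -> N1.N0=(alive,v1) N1.N1=(alive,v2) N1.N2=(alive,v0) | N0.N0=(alive,v1) N0.N1=(alive,v2) N0.N2=(alive,v0)
Op 10: gossip N1<->N2 -> N1.N0=(alive,v1) N1.N1=(alive,v2) N1.N2=(alive,v1) | N2.N0=(alive,v1) N2.N1=(suspect,v2) N2.N2=(alive,v1)
Op 11: gossip N1<->N0 -> N1.N0=(alive,v1) N1.N1=(alive,v2) N1.N2=(alive,v1) | N0.N0=(alive,v1) N0.N1=(alive,v2) N0.N2=(alive,v1)
Op 12: N0 marks N0=alive -> (alive,v2)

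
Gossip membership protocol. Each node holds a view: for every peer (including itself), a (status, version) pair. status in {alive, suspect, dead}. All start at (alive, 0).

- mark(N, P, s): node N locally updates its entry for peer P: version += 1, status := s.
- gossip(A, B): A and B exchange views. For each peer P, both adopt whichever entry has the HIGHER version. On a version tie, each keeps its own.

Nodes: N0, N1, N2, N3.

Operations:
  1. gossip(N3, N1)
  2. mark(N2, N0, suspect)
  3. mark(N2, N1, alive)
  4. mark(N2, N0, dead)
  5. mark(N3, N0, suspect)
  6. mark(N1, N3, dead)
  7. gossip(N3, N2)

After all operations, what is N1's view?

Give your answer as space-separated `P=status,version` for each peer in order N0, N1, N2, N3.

Answer: N0=alive,0 N1=alive,0 N2=alive,0 N3=dead,1

Derivation:
Op 1: gossip N3<->N1 -> N3.N0=(alive,v0) N3.N1=(alive,v0) N3.N2=(alive,v0) N3.N3=(alive,v0) | N1.N0=(alive,v0) N1.N1=(alive,v0) N1.N2=(alive,v0) N1.N3=(alive,v0)
Op 2: N2 marks N0=suspect -> (suspect,v1)
Op 3: N2 marks N1=alive -> (alive,v1)
Op 4: N2 marks N0=dead -> (dead,v2)
Op 5: N3 marks N0=suspect -> (suspect,v1)
Op 6: N1 marks N3=dead -> (dead,v1)
Op 7: gossip N3<->N2 -> N3.N0=(dead,v2) N3.N1=(alive,v1) N3.N2=(alive,v0) N3.N3=(alive,v0) | N2.N0=(dead,v2) N2.N1=(alive,v1) N2.N2=(alive,v0) N2.N3=(alive,v0)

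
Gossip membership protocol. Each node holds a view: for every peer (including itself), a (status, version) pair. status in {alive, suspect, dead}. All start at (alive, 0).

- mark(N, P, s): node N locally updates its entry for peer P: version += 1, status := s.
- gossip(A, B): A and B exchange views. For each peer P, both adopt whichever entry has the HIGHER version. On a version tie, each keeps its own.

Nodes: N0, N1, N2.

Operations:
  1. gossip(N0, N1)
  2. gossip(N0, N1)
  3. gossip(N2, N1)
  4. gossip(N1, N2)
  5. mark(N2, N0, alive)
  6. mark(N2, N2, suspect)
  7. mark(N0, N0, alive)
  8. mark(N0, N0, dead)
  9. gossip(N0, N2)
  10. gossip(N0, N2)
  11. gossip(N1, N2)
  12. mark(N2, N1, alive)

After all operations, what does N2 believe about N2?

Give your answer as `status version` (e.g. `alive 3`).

Op 1: gossip N0<->N1 -> N0.N0=(alive,v0) N0.N1=(alive,v0) N0.N2=(alive,v0) | N1.N0=(alive,v0) N1.N1=(alive,v0) N1.N2=(alive,v0)
Op 2: gossip N0<->N1 -> N0.N0=(alive,v0) N0.N1=(alive,v0) N0.N2=(alive,v0) | N1.N0=(alive,v0) N1.N1=(alive,v0) N1.N2=(alive,v0)
Op 3: gossip N2<->N1 -> N2.N0=(alive,v0) N2.N1=(alive,v0) N2.N2=(alive,v0) | N1.N0=(alive,v0) N1.N1=(alive,v0) N1.N2=(alive,v0)
Op 4: gossip N1<->N2 -> N1.N0=(alive,v0) N1.N1=(alive,v0) N1.N2=(alive,v0) | N2.N0=(alive,v0) N2.N1=(alive,v0) N2.N2=(alive,v0)
Op 5: N2 marks N0=alive -> (alive,v1)
Op 6: N2 marks N2=suspect -> (suspect,v1)
Op 7: N0 marks N0=alive -> (alive,v1)
Op 8: N0 marks N0=dead -> (dead,v2)
Op 9: gossip N0<->N2 -> N0.N0=(dead,v2) N0.N1=(alive,v0) N0.N2=(suspect,v1) | N2.N0=(dead,v2) N2.N1=(alive,v0) N2.N2=(suspect,v1)
Op 10: gossip N0<->N2 -> N0.N0=(dead,v2) N0.N1=(alive,v0) N0.N2=(suspect,v1) | N2.N0=(dead,v2) N2.N1=(alive,v0) N2.N2=(suspect,v1)
Op 11: gossip N1<->N2 -> N1.N0=(dead,v2) N1.N1=(alive,v0) N1.N2=(suspect,v1) | N2.N0=(dead,v2) N2.N1=(alive,v0) N2.N2=(suspect,v1)
Op 12: N2 marks N1=alive -> (alive,v1)

Answer: suspect 1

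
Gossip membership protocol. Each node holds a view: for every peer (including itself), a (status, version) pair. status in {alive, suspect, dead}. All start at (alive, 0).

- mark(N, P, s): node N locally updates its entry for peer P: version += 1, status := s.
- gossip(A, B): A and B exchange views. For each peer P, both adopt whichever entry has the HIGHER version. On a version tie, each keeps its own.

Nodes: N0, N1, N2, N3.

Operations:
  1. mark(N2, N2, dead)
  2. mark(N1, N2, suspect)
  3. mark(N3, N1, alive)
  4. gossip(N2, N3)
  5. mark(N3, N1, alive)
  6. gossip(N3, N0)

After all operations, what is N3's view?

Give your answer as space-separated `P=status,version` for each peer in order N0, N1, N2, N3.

Answer: N0=alive,0 N1=alive,2 N2=dead,1 N3=alive,0

Derivation:
Op 1: N2 marks N2=dead -> (dead,v1)
Op 2: N1 marks N2=suspect -> (suspect,v1)
Op 3: N3 marks N1=alive -> (alive,v1)
Op 4: gossip N2<->N3 -> N2.N0=(alive,v0) N2.N1=(alive,v1) N2.N2=(dead,v1) N2.N3=(alive,v0) | N3.N0=(alive,v0) N3.N1=(alive,v1) N3.N2=(dead,v1) N3.N3=(alive,v0)
Op 5: N3 marks N1=alive -> (alive,v2)
Op 6: gossip N3<->N0 -> N3.N0=(alive,v0) N3.N1=(alive,v2) N3.N2=(dead,v1) N3.N3=(alive,v0) | N0.N0=(alive,v0) N0.N1=(alive,v2) N0.N2=(dead,v1) N0.N3=(alive,v0)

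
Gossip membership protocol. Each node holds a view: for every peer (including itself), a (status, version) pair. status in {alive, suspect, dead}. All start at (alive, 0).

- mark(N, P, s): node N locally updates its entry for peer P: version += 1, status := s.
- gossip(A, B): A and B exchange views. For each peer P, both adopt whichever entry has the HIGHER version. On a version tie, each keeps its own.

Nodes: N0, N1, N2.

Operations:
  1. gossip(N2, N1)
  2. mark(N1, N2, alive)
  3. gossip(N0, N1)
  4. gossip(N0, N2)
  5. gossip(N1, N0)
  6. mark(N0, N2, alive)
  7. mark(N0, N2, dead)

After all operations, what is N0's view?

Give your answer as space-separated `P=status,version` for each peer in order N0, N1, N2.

Op 1: gossip N2<->N1 -> N2.N0=(alive,v0) N2.N1=(alive,v0) N2.N2=(alive,v0) | N1.N0=(alive,v0) N1.N1=(alive,v0) N1.N2=(alive,v0)
Op 2: N1 marks N2=alive -> (alive,v1)
Op 3: gossip N0<->N1 -> N0.N0=(alive,v0) N0.N1=(alive,v0) N0.N2=(alive,v1) | N1.N0=(alive,v0) N1.N1=(alive,v0) N1.N2=(alive,v1)
Op 4: gossip N0<->N2 -> N0.N0=(alive,v0) N0.N1=(alive,v0) N0.N2=(alive,v1) | N2.N0=(alive,v0) N2.N1=(alive,v0) N2.N2=(alive,v1)
Op 5: gossip N1<->N0 -> N1.N0=(alive,v0) N1.N1=(alive,v0) N1.N2=(alive,v1) | N0.N0=(alive,v0) N0.N1=(alive,v0) N0.N2=(alive,v1)
Op 6: N0 marks N2=alive -> (alive,v2)
Op 7: N0 marks N2=dead -> (dead,v3)

Answer: N0=alive,0 N1=alive,0 N2=dead,3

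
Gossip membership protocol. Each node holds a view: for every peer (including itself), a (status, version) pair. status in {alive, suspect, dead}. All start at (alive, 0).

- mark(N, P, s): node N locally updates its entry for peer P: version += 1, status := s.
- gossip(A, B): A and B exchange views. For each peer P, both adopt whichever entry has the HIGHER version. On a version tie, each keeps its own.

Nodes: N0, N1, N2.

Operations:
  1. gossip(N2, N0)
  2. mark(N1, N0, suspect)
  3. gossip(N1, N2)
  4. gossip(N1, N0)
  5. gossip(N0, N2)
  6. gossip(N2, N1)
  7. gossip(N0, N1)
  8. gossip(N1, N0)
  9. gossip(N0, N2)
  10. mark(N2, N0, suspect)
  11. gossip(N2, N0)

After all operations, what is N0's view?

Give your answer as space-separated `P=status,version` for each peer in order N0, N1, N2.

Answer: N0=suspect,2 N1=alive,0 N2=alive,0

Derivation:
Op 1: gossip N2<->N0 -> N2.N0=(alive,v0) N2.N1=(alive,v0) N2.N2=(alive,v0) | N0.N0=(alive,v0) N0.N1=(alive,v0) N0.N2=(alive,v0)
Op 2: N1 marks N0=suspect -> (suspect,v1)
Op 3: gossip N1<->N2 -> N1.N0=(suspect,v1) N1.N1=(alive,v0) N1.N2=(alive,v0) | N2.N0=(suspect,v1) N2.N1=(alive,v0) N2.N2=(alive,v0)
Op 4: gossip N1<->N0 -> N1.N0=(suspect,v1) N1.N1=(alive,v0) N1.N2=(alive,v0) | N0.N0=(suspect,v1) N0.N1=(alive,v0) N0.N2=(alive,v0)
Op 5: gossip N0<->N2 -> N0.N0=(suspect,v1) N0.N1=(alive,v0) N0.N2=(alive,v0) | N2.N0=(suspect,v1) N2.N1=(alive,v0) N2.N2=(alive,v0)
Op 6: gossip N2<->N1 -> N2.N0=(suspect,v1) N2.N1=(alive,v0) N2.N2=(alive,v0) | N1.N0=(suspect,v1) N1.N1=(alive,v0) N1.N2=(alive,v0)
Op 7: gossip N0<->N1 -> N0.N0=(suspect,v1) N0.N1=(alive,v0) N0.N2=(alive,v0) | N1.N0=(suspect,v1) N1.N1=(alive,v0) N1.N2=(alive,v0)
Op 8: gossip N1<->N0 -> N1.N0=(suspect,v1) N1.N1=(alive,v0) N1.N2=(alive,v0) | N0.N0=(suspect,v1) N0.N1=(alive,v0) N0.N2=(alive,v0)
Op 9: gossip N0<->N2 -> N0.N0=(suspect,v1) N0.N1=(alive,v0) N0.N2=(alive,v0) | N2.N0=(suspect,v1) N2.N1=(alive,v0) N2.N2=(alive,v0)
Op 10: N2 marks N0=suspect -> (suspect,v2)
Op 11: gossip N2<->N0 -> N2.N0=(suspect,v2) N2.N1=(alive,v0) N2.N2=(alive,v0) | N0.N0=(suspect,v2) N0.N1=(alive,v0) N0.N2=(alive,v0)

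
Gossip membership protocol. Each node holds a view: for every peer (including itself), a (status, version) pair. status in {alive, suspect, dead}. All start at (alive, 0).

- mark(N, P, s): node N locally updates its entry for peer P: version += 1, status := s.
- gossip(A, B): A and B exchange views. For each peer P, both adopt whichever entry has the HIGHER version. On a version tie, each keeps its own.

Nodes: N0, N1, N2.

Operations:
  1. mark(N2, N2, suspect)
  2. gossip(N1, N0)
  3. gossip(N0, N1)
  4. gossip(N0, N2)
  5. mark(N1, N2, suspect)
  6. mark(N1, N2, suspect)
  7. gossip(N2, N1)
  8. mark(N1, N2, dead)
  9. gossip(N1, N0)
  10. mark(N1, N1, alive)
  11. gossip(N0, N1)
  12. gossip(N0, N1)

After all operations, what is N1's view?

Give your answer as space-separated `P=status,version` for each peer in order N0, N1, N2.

Answer: N0=alive,0 N1=alive,1 N2=dead,3

Derivation:
Op 1: N2 marks N2=suspect -> (suspect,v1)
Op 2: gossip N1<->N0 -> N1.N0=(alive,v0) N1.N1=(alive,v0) N1.N2=(alive,v0) | N0.N0=(alive,v0) N0.N1=(alive,v0) N0.N2=(alive,v0)
Op 3: gossip N0<->N1 -> N0.N0=(alive,v0) N0.N1=(alive,v0) N0.N2=(alive,v0) | N1.N0=(alive,v0) N1.N1=(alive,v0) N1.N2=(alive,v0)
Op 4: gossip N0<->N2 -> N0.N0=(alive,v0) N0.N1=(alive,v0) N0.N2=(suspect,v1) | N2.N0=(alive,v0) N2.N1=(alive,v0) N2.N2=(suspect,v1)
Op 5: N1 marks N2=suspect -> (suspect,v1)
Op 6: N1 marks N2=suspect -> (suspect,v2)
Op 7: gossip N2<->N1 -> N2.N0=(alive,v0) N2.N1=(alive,v0) N2.N2=(suspect,v2) | N1.N0=(alive,v0) N1.N1=(alive,v0) N1.N2=(suspect,v2)
Op 8: N1 marks N2=dead -> (dead,v3)
Op 9: gossip N1<->N0 -> N1.N0=(alive,v0) N1.N1=(alive,v0) N1.N2=(dead,v3) | N0.N0=(alive,v0) N0.N1=(alive,v0) N0.N2=(dead,v3)
Op 10: N1 marks N1=alive -> (alive,v1)
Op 11: gossip N0<->N1 -> N0.N0=(alive,v0) N0.N1=(alive,v1) N0.N2=(dead,v3) | N1.N0=(alive,v0) N1.N1=(alive,v1) N1.N2=(dead,v3)
Op 12: gossip N0<->N1 -> N0.N0=(alive,v0) N0.N1=(alive,v1) N0.N2=(dead,v3) | N1.N0=(alive,v0) N1.N1=(alive,v1) N1.N2=(dead,v3)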